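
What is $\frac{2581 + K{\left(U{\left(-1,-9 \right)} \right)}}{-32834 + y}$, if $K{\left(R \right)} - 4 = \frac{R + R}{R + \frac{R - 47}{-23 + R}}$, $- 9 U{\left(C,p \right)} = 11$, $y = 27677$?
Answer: $- \frac{973346}{1944189} \approx -0.50064$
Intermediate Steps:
$U{\left(C,p \right)} = - \frac{11}{9}$ ($U{\left(C,p \right)} = \left(- \frac{1}{9}\right) 11 = - \frac{11}{9}$)
$K{\left(R \right)} = 4 + \frac{2 R}{R + \frac{-47 + R}{-23 + R}}$ ($K{\left(R \right)} = 4 + \frac{R + R}{R + \frac{R - 47}{-23 + R}} = 4 + \frac{2 R}{R + \frac{-47 + R}{-23 + R}}$)
$\frac{2581 + K{\left(U{\left(-1,-9 \right)} \right)}}{-32834 + y} = \frac{2581 + \frac{2 \left(94 - 3 \left(- \frac{11}{9}\right)^{2} + 67 \left(- \frac{11}{9}\right)\right)}{47 - \left(- \frac{11}{9}\right)^{2} + 22 \left(- \frac{11}{9}\right)}}{-32834 + 27677} = \frac{2581 + \frac{2 \left(94 - \frac{121}{27} - \frac{737}{9}\right)}{47 - \frac{121}{81} - \frac{242}{9}}}{-5157} = \left(2581 + \frac{2 \left(94 - \frac{121}{27} - \frac{737}{9}\right)}{47 - \frac{121}{81} - \frac{242}{9}}\right) \left(- \frac{1}{5157}\right) = \left(2581 + 2 \frac{1}{\frac{1508}{81}} \cdot \frac{206}{27}\right) \left(- \frac{1}{5157}\right) = \left(2581 + 2 \cdot \frac{81}{1508} \cdot \frac{206}{27}\right) \left(- \frac{1}{5157}\right) = \left(2581 + \frac{309}{377}\right) \left(- \frac{1}{5157}\right) = \frac{973346}{377} \left(- \frac{1}{5157}\right) = - \frac{973346}{1944189}$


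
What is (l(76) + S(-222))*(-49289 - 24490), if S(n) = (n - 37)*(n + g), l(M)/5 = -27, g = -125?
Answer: -6620779902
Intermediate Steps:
l(M) = -135 (l(M) = 5*(-27) = -135)
S(n) = (-125 + n)*(-37 + n) (S(n) = (n - 37)*(n - 125) = (-37 + n)*(-125 + n) = (-125 + n)*(-37 + n))
(l(76) + S(-222))*(-49289 - 24490) = (-135 + (4625 + (-222)² - 162*(-222)))*(-49289 - 24490) = (-135 + (4625 + 49284 + 35964))*(-73779) = (-135 + 89873)*(-73779) = 89738*(-73779) = -6620779902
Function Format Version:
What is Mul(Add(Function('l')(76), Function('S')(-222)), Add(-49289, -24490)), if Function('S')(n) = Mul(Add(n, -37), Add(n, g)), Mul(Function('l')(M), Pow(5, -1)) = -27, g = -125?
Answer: -6620779902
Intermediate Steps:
Function('l')(M) = -135 (Function('l')(M) = Mul(5, -27) = -135)
Function('S')(n) = Mul(Add(-125, n), Add(-37, n)) (Function('S')(n) = Mul(Add(n, -37), Add(n, -125)) = Mul(Add(-37, n), Add(-125, n)) = Mul(Add(-125, n), Add(-37, n)))
Mul(Add(Function('l')(76), Function('S')(-222)), Add(-49289, -24490)) = Mul(Add(-135, Add(4625, Pow(-222, 2), Mul(-162, -222))), Add(-49289, -24490)) = Mul(Add(-135, Add(4625, 49284, 35964)), -73779) = Mul(Add(-135, 89873), -73779) = Mul(89738, -73779) = -6620779902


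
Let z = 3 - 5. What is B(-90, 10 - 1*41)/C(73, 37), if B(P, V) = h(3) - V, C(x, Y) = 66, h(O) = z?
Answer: 29/66 ≈ 0.43939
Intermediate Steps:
z = -2
h(O) = -2
B(P, V) = -2 - V
B(-90, 10 - 1*41)/C(73, 37) = (-2 - (10 - 1*41))/66 = (-2 - (10 - 41))*(1/66) = (-2 - 1*(-31))*(1/66) = (-2 + 31)*(1/66) = 29*(1/66) = 29/66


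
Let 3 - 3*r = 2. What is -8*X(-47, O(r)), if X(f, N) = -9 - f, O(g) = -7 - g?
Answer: -304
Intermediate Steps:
r = 1/3 (r = 1 - 1/3*2 = 1 - 2/3 = 1/3 ≈ 0.33333)
-8*X(-47, O(r)) = -8*(-9 - 1*(-47)) = -8*(-9 + 47) = -8*38 = -304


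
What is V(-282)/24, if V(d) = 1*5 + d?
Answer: -277/24 ≈ -11.542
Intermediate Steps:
V(d) = 5 + d
V(-282)/24 = (5 - 282)/24 = (1/24)*(-277) = -277/24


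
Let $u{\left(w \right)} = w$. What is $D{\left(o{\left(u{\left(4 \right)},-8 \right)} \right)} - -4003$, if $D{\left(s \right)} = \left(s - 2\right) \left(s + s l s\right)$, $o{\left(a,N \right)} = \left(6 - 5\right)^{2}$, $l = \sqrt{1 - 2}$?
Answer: $4002 - i \approx 4002.0 - 1.0 i$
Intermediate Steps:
$l = i$ ($l = \sqrt{-1} = i \approx 1.0 i$)
$o{\left(a,N \right)} = 1$ ($o{\left(a,N \right)} = 1^{2} = 1$)
$D{\left(s \right)} = \left(-2 + s\right) \left(s + i s^{2}\right)$ ($D{\left(s \right)} = \left(s - 2\right) \left(s + s i s\right) = \left(-2 + s\right) \left(s + i s s\right) = \left(-2 + s\right) \left(s + i s^{2}\right)$)
$D{\left(o{\left(u{\left(4 \right)},-8 \right)} \right)} - -4003 = 1 \left(-2 + 1 + i 1^{2} - 2 i 1\right) - -4003 = 1 \left(-2 + 1 + i 1 - 2 i\right) + 4003 = 1 \left(-2 + 1 + i - 2 i\right) + 4003 = 1 \left(-1 - i\right) + 4003 = \left(-1 - i\right) + 4003 = 4002 - i$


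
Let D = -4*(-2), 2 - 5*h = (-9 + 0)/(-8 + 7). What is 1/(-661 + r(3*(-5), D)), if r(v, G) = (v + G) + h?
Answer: -5/3347 ≈ -0.0014939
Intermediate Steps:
h = -7/5 (h = ⅖ - (-9 + 0)/(5*(-8 + 7)) = ⅖ - (-9)/(5*(-1)) = ⅖ - (-9)*(-1)/5 = ⅖ - ⅕*9 = ⅖ - 9/5 = -7/5 ≈ -1.4000)
D = 8
r(v, G) = -7/5 + G + v (r(v, G) = (v + G) - 7/5 = (G + v) - 7/5 = -7/5 + G + v)
1/(-661 + r(3*(-5), D)) = 1/(-661 + (-7/5 + 8 + 3*(-5))) = 1/(-661 + (-7/5 + 8 - 15)) = 1/(-661 - 42/5) = 1/(-3347/5) = -5/3347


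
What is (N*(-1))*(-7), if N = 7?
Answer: 49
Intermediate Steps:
(N*(-1))*(-7) = (7*(-1))*(-7) = -7*(-7) = 49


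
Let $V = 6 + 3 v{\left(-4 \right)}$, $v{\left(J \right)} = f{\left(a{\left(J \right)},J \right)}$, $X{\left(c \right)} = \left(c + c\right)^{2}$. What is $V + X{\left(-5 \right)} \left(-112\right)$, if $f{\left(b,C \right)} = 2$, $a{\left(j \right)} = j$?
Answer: $-11188$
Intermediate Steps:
$X{\left(c \right)} = 4 c^{2}$ ($X{\left(c \right)} = \left(2 c\right)^{2} = 4 c^{2}$)
$v{\left(J \right)} = 2$
$V = 12$ ($V = 6 + 3 \cdot 2 = 6 + 6 = 12$)
$V + X{\left(-5 \right)} \left(-112\right) = 12 + 4 \left(-5\right)^{2} \left(-112\right) = 12 + 4 \cdot 25 \left(-112\right) = 12 + 100 \left(-112\right) = 12 - 11200 = -11188$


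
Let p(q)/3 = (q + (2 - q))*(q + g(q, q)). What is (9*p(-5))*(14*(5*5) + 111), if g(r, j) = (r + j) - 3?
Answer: -448092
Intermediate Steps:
g(r, j) = -3 + j + r (g(r, j) = (j + r) - 3 = -3 + j + r)
p(q) = -18 + 18*q (p(q) = 3*((q + (2 - q))*(q + (-3 + q + q))) = 3*(2*(q + (-3 + 2*q))) = 3*(2*(-3 + 3*q)) = 3*(-6 + 6*q) = -18 + 18*q)
(9*p(-5))*(14*(5*5) + 111) = (9*(-18 + 18*(-5)))*(14*(5*5) + 111) = (9*(-18 - 90))*(14*25 + 111) = (9*(-108))*(350 + 111) = -972*461 = -448092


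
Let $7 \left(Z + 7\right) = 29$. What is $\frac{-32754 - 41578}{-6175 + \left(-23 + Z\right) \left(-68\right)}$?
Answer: $\frac{520324}{30917} \approx 16.83$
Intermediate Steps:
$Z = - \frac{20}{7}$ ($Z = -7 + \frac{1}{7} \cdot 29 = -7 + \frac{29}{7} = - \frac{20}{7} \approx -2.8571$)
$\frac{-32754 - 41578}{-6175 + \left(-23 + Z\right) \left(-68\right)} = \frac{-32754 - 41578}{-6175 + \left(-23 - \frac{20}{7}\right) \left(-68\right)} = - \frac{74332}{-6175 - - \frac{12308}{7}} = - \frac{74332}{-6175 + \frac{12308}{7}} = - \frac{74332}{- \frac{30917}{7}} = \left(-74332\right) \left(- \frac{7}{30917}\right) = \frac{520324}{30917}$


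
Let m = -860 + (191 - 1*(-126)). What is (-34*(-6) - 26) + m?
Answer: -365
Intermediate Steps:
m = -543 (m = -860 + (191 + 126) = -860 + 317 = -543)
(-34*(-6) - 26) + m = (-34*(-6) - 26) - 543 = (204 - 26) - 543 = 178 - 543 = -365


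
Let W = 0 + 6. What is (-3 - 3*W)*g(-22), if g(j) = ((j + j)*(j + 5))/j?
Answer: 714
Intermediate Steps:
W = 6
g(j) = 10 + 2*j (g(j) = ((2*j)*(5 + j))/j = (2*j*(5 + j))/j = 10 + 2*j)
(-3 - 3*W)*g(-22) = (-3 - 3*6)*(10 + 2*(-22)) = (-3 - 18)*(10 - 44) = -21*(-34) = 714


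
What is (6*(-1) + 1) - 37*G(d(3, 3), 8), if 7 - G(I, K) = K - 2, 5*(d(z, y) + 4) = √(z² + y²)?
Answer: -42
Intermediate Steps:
d(z, y) = -4 + √(y² + z²)/5 (d(z, y) = -4 + √(z² + y²)/5 = -4 + √(y² + z²)/5)
G(I, K) = 9 - K (G(I, K) = 7 - (K - 2) = 7 - (-2 + K) = 7 + (2 - K) = 9 - K)
(6*(-1) + 1) - 37*G(d(3, 3), 8) = (6*(-1) + 1) - 37*(9 - 1*8) = (-6 + 1) - 37*(9 - 8) = -5 - 37*1 = -5 - 37 = -42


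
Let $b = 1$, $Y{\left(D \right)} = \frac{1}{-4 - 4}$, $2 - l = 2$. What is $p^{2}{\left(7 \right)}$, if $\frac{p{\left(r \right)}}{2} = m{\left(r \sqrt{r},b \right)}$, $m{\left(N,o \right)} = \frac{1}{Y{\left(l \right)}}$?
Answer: $256$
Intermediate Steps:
$l = 0$ ($l = 2 - 2 = 0$)
$Y{\left(D \right)} = - \frac{1}{8}$ ($Y{\left(D \right)} = \frac{1}{-8} = - \frac{1}{8}$)
$m{\left(N,o \right)} = -8$ ($m{\left(N,o \right)} = \frac{1}{- \frac{1}{8}} = -8$)
$p{\left(r \right)} = -16$ ($p{\left(r \right)} = 2 \left(-8\right) = -16$)
$p^{2}{\left(7 \right)} = \left(-16\right)^{2} = 256$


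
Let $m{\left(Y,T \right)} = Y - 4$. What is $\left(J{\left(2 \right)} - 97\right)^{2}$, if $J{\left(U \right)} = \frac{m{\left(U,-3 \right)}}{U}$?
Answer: $9604$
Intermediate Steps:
$m{\left(Y,T \right)} = -4 + Y$
$J{\left(U \right)} = \frac{-4 + U}{U}$
$\left(J{\left(2 \right)} - 97\right)^{2} = \left(\frac{-4 + 2}{2} - 97\right)^{2} = \left(\frac{1}{2} \left(-2\right) - 97\right)^{2} = \left(-1 - 97\right)^{2} = \left(-98\right)^{2} = 9604$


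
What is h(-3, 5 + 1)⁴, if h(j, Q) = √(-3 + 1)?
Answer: 4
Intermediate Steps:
h(j, Q) = I*√2 (h(j, Q) = √(-2) = I*√2)
h(-3, 5 + 1)⁴ = (I*√2)⁴ = 4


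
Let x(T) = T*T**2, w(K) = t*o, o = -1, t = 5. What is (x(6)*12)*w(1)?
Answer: -12960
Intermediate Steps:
w(K) = -5 (w(K) = 5*(-1) = -5)
x(T) = T**3
(x(6)*12)*w(1) = (6**3*12)*(-5) = (216*12)*(-5) = 2592*(-5) = -12960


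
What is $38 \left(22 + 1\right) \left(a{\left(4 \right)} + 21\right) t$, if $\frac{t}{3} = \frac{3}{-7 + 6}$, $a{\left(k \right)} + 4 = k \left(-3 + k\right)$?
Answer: $-165186$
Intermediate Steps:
$a{\left(k \right)} = -4 + k \left(-3 + k\right)$
$t = -9$ ($t = 3 \frac{3}{-7 + 6} = 3 \frac{3}{-1} = 3 \cdot 3 \left(-1\right) = 3 \left(-3\right) = -9$)
$38 \left(22 + 1\right) \left(a{\left(4 \right)} + 21\right) t = 38 \left(22 + 1\right) \left(\left(-4 + 4^{2} - 12\right) + 21\right) \left(-9\right) = 38 \cdot 23 \left(\left(-4 + 16 - 12\right) + 21\right) \left(-9\right) = 38 \cdot 23 \left(0 + 21\right) \left(-9\right) = 38 \cdot 23 \cdot 21 \left(-9\right) = 38 \cdot 483 \left(-9\right) = 18354 \left(-9\right) = -165186$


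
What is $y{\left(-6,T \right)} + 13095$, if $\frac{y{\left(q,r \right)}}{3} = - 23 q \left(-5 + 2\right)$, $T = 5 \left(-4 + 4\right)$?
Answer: $11853$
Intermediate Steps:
$T = 0$ ($T = 5 \cdot 0 = 0$)
$y{\left(q,r \right)} = 207 q$ ($y{\left(q,r \right)} = 3 \left(- 23 q \left(-5 + 2\right)\right) = 3 \left(- 23 q \left(-3\right)\right) = 3 \left(- 23 \left(- 3 q\right)\right) = 3 \cdot 69 q = 207 q$)
$y{\left(-6,T \right)} + 13095 = 207 \left(-6\right) + 13095 = -1242 + 13095 = 11853$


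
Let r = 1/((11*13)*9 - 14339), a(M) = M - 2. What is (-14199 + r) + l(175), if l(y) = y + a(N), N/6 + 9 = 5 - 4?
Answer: -183693849/13052 ≈ -14074.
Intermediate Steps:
N = -48 (N = -54 + 6*(5 - 4) = -54 + 6*1 = -54 + 6 = -48)
a(M) = -2 + M
r = -1/13052 (r = 1/(143*9 - 14339) = 1/(1287 - 14339) = 1/(-13052) = -1/13052 ≈ -7.6617e-5)
l(y) = -50 + y (l(y) = y + (-2 - 48) = y - 50 = -50 + y)
(-14199 + r) + l(175) = (-14199 - 1/13052) + (-50 + 175) = -185325349/13052 + 125 = -183693849/13052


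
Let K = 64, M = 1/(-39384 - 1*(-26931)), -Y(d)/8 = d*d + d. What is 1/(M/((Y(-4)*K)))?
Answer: 76511232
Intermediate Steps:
Y(d) = -8*d - 8*d² (Y(d) = -8*(d*d + d) = -8*(d² + d) = -8*(d + d²) = -8*d - 8*d²)
M = -1/12453 (M = 1/(-39384 + 26931) = 1/(-12453) = -1/12453 ≈ -8.0302e-5)
1/(M/((Y(-4)*K))) = 1/(-1/(2048*(1 - 4))/12453) = 1/(-1/(12453*(-8*(-4)*(-3)*64))) = 1/(-1/(12453*((-96*64)))) = 1/(-1/12453/(-6144)) = 1/(-1/12453*(-1/6144)) = 1/(1/76511232) = 76511232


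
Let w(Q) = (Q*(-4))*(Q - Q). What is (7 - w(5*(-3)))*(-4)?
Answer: -28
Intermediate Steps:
w(Q) = 0 (w(Q) = -4*Q*0 = 0)
(7 - w(5*(-3)))*(-4) = (7 - 1*0)*(-4) = (7 + 0)*(-4) = 7*(-4) = -28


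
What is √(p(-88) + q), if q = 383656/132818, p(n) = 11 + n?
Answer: I*√6670262265/9487 ≈ 8.6088*I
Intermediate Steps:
q = 27404/9487 (q = 383656*(1/132818) = 27404/9487 ≈ 2.8886)
√(p(-88) + q) = √((11 - 88) + 27404/9487) = √(-77 + 27404/9487) = √(-703095/9487) = I*√6670262265/9487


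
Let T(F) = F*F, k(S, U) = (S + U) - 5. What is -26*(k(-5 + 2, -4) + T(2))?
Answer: 208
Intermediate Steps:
k(S, U) = -5 + S + U
T(F) = F²
-26*(k(-5 + 2, -4) + T(2)) = -26*((-5 + (-5 + 2) - 4) + 2²) = -26*((-5 - 3 - 4) + 4) = -26*(-12 + 4) = -26*(-8) = 208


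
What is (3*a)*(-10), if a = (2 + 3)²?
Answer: -750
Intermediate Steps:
a = 25 (a = 5² = 25)
(3*a)*(-10) = (3*25)*(-10) = 75*(-10) = -750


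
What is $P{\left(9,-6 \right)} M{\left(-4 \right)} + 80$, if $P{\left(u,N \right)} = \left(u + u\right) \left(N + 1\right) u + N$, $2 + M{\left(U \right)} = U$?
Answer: $4976$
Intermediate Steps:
$M{\left(U \right)} = -2 + U$
$P{\left(u,N \right)} = N + 2 u^{2} \left(1 + N\right)$ ($P{\left(u,N \right)} = 2 u \left(1 + N\right) u + N = 2 u^{2} \left(1 + N\right) + N = N + 2 u^{2} \left(1 + N\right)$)
$P{\left(9,-6 \right)} M{\left(-4 \right)} + 80 = \left(-6 + 2 \cdot 9^{2} + 2 \left(-6\right) 9^{2}\right) \left(-2 - 4\right) + 80 = \left(-6 + 2 \cdot 81 + 2 \left(-6\right) 81\right) \left(-6\right) + 80 = \left(-6 + 162 - 972\right) \left(-6\right) + 80 = \left(-816\right) \left(-6\right) + 80 = 4896 + 80 = 4976$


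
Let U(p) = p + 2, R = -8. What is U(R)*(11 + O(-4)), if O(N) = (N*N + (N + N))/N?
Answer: -54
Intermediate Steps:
U(p) = 2 + p
O(N) = (N**2 + 2*N)/N
U(R)*(11 + O(-4)) = (2 - 8)*(11 + (2 - 4)) = -6*(11 - 2) = -6*9 = -54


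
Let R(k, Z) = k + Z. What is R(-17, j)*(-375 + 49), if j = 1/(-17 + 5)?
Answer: 33415/6 ≈ 5569.2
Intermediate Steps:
j = -1/12 (j = 1/(-12) = -1/12 ≈ -0.083333)
R(k, Z) = Z + k
R(-17, j)*(-375 + 49) = (-1/12 - 17)*(-375 + 49) = -205/12*(-326) = 33415/6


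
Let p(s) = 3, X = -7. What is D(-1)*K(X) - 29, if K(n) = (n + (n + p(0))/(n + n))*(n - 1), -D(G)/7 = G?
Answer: 347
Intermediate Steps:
D(G) = -7*G
K(n) = (-1 + n)*(n + (3 + n)/(2*n)) (K(n) = (n + (n + 3)/(n + n))*(n - 1) = (n + (3 + n)/((2*n)))*(-1 + n) = (n + (3 + n)*(1/(2*n)))*(-1 + n) = (n + (3 + n)/(2*n))*(-1 + n) = (-1 + n)*(n + (3 + n)/(2*n)))
D(-1)*K(X) - 29 = (-7*(-1))*(1 + (-7)² - 3/2/(-7) - ½*(-7)) - 29 = 7*(1 + 49 - 3/2*(-⅐) + 7/2) - 29 = 7*(1 + 49 + 3/14 + 7/2) - 29 = 7*(376/7) - 29 = 376 - 29 = 347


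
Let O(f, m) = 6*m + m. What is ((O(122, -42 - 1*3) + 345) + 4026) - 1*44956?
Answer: -40900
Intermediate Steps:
O(f, m) = 7*m
((O(122, -42 - 1*3) + 345) + 4026) - 1*44956 = ((7*(-42 - 1*3) + 345) + 4026) - 1*44956 = ((7*(-42 - 3) + 345) + 4026) - 44956 = ((7*(-45) + 345) + 4026) - 44956 = ((-315 + 345) + 4026) - 44956 = (30 + 4026) - 44956 = 4056 - 44956 = -40900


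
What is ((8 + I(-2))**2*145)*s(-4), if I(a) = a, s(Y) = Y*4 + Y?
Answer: -104400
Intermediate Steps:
s(Y) = 5*Y (s(Y) = 4*Y + Y = 5*Y)
((8 + I(-2))**2*145)*s(-4) = ((8 - 2)**2*145)*(5*(-4)) = (6**2*145)*(-20) = (36*145)*(-20) = 5220*(-20) = -104400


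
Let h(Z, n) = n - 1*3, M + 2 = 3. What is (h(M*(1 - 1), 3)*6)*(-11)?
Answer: 0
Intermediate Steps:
M = 1 (M = -2 + 3 = 1)
h(Z, n) = -3 + n (h(Z, n) = n - 3 = -3 + n)
(h(M*(1 - 1), 3)*6)*(-11) = ((-3 + 3)*6)*(-11) = (0*6)*(-11) = 0*(-11) = 0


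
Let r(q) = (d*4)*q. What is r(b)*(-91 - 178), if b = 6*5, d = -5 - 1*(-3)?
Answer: 64560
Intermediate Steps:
d = -2 (d = -5 + 3 = -2)
b = 30
r(q) = -8*q (r(q) = (-2*4)*q = -8*q)
r(b)*(-91 - 178) = (-8*30)*(-91 - 178) = -240*(-269) = 64560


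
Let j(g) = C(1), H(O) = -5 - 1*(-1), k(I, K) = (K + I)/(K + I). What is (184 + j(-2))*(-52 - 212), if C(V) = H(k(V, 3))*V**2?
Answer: -47520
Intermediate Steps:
k(I, K) = 1 (k(I, K) = (I + K)/(I + K) = 1)
H(O) = -4 (H(O) = -5 + 1 = -4)
C(V) = -4*V**2
j(g) = -4 (j(g) = -4*1**2 = -4*1 = -4)
(184 + j(-2))*(-52 - 212) = (184 - 4)*(-52 - 212) = 180*(-264) = -47520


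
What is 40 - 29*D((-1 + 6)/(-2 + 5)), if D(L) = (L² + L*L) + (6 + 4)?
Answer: -3700/9 ≈ -411.11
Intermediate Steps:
D(L) = 10 + 2*L² (D(L) = (L² + L²) + 10 = 2*L² + 10 = 10 + 2*L²)
40 - 29*D((-1 + 6)/(-2 + 5)) = 40 - 29*(10 + 2*((-1 + 6)/(-2 + 5))²) = 40 - 29*(10 + 2*(5/3)²) = 40 - 29*(10 + 2*(25/9)) = 40 - 29*(10 + 50/9) = 40 - 29*140/9 = 40 - 4060/9 = -3700/9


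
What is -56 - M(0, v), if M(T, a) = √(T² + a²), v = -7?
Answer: -63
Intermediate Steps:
-56 - M(0, v) = -56 - √(0² + (-7)²) = -56 - √(0 + 49) = -56 - √49 = -56 - 1*7 = -56 - 7 = -63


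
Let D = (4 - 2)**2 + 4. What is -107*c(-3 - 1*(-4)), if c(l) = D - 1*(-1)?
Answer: -963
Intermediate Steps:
D = 8 (D = 2**2 + 4 = 4 + 4 = 8)
c(l) = 9 (c(l) = 8 - 1*(-1) = 8 + 1 = 9)
-107*c(-3 - 1*(-4)) = -107*9 = -963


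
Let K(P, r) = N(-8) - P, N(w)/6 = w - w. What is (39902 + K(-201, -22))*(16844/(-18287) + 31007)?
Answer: 22738728440995/18287 ≈ 1.2434e+9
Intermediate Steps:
N(w) = 0 (N(w) = 6*(w - w) = 6*0 = 0)
K(P, r) = -P (K(P, r) = 0 - P = -P)
(39902 + K(-201, -22))*(16844/(-18287) + 31007) = (39902 - 1*(-201))*(16844/(-18287) + 31007) = (39902 + 201)*(16844*(-1/18287) + 31007) = 40103*(-16844/18287 + 31007) = 40103*(567008165/18287) = 22738728440995/18287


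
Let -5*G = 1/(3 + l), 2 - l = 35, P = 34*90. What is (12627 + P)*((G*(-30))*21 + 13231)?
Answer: 1037444058/5 ≈ 2.0749e+8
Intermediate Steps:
P = 3060
l = -33 (l = 2 - 1*35 = 2 - 35 = -33)
G = 1/150 (G = -1/(5*(3 - 33)) = -⅕/(-30) = -⅕*(-1/30) = 1/150 ≈ 0.0066667)
(12627 + P)*((G*(-30))*21 + 13231) = (12627 + 3060)*(((1/150)*(-30))*21 + 13231) = 15687*(-⅕*21 + 13231) = 15687*(-21/5 + 13231) = 15687*(66134/5) = 1037444058/5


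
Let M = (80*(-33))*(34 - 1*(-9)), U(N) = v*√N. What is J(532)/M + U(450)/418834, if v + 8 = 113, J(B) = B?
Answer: -133/28380 + 1575*√2/418834 ≈ 0.00063167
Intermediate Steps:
v = 105 (v = -8 + 113 = 105)
U(N) = 105*√N
M = -113520 (M = -2640*(34 + 9) = -2640*43 = -113520)
J(532)/M + U(450)/418834 = 532/(-113520) + (105*√450)/418834 = 532*(-1/113520) + (105*(15*√2))*(1/418834) = -133/28380 + (1575*√2)*(1/418834) = -133/28380 + 1575*√2/418834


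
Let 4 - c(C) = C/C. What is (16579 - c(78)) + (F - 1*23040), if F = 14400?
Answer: 7936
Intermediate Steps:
c(C) = 3 (c(C) = 4 - C/C = 4 - 1*1 = 4 - 1 = 3)
(16579 - c(78)) + (F - 1*23040) = (16579 - 1*3) + (14400 - 1*23040) = (16579 - 3) + (14400 - 23040) = 16576 - 8640 = 7936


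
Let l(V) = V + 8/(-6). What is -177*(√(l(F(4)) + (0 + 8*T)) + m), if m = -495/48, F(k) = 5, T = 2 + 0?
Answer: 29205/16 - 59*√177 ≈ 1040.4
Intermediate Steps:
T = 2
m = -165/16 (m = -495*1/48 = -165/16 ≈ -10.313)
l(V) = -4/3 + V (l(V) = V + 8*(-⅙) = V - 4/3 = -4/3 + V)
-177*(√(l(F(4)) + (0 + 8*T)) + m) = -177*(√((-4/3 + 5) + (0 + 8*2)) - 165/16) = -177*(√(11/3 + (0 + 16)) - 165/16) = -177*(√(11/3 + 16) - 165/16) = -177*(√(59/3) - 165/16) = -177*(√177/3 - 165/16) = -177*(-165/16 + √177/3) = 29205/16 - 59*√177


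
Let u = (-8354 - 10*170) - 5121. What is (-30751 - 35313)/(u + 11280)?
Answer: 66064/3895 ≈ 16.961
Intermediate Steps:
u = -15175 (u = (-8354 - 1700) - 5121 = -10054 - 5121 = -15175)
(-30751 - 35313)/(u + 11280) = (-30751 - 35313)/(-15175 + 11280) = -66064/(-3895) = -66064*(-1/3895) = 66064/3895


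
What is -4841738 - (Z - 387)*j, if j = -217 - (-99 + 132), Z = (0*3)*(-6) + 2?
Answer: -4937988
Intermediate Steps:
Z = 2 (Z = 0*(-6) + 2 = 0 + 2 = 2)
j = -250 (j = -217 - 1*33 = -217 - 33 = -250)
-4841738 - (Z - 387)*j = -4841738 - (2 - 387)*(-250) = -4841738 - (-385)*(-250) = -4841738 - 1*96250 = -4841738 - 96250 = -4937988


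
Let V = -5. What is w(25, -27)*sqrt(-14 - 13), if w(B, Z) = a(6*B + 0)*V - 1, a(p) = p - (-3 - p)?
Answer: -4548*I*sqrt(3) ≈ -7877.4*I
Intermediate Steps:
a(p) = 3 + 2*p (a(p) = p + (3 + p) = 3 + 2*p)
w(B, Z) = -16 - 60*B (w(B, Z) = (3 + 2*(6*B + 0))*(-5) - 1 = (3 + 2*(6*B))*(-5) - 1 = (3 + 12*B)*(-5) - 1 = (-15 - 60*B) - 1 = -16 - 60*B)
w(25, -27)*sqrt(-14 - 13) = (-16 - 60*25)*sqrt(-14 - 13) = (-16 - 1500)*sqrt(-27) = -4548*I*sqrt(3)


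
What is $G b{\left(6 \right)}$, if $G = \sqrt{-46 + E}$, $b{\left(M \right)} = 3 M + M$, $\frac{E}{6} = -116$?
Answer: $24 i \sqrt{742} \approx 653.75 i$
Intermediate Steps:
$E = -696$ ($E = 6 \left(-116\right) = -696$)
$b{\left(M \right)} = 4 M$
$G = i \sqrt{742}$ ($G = \sqrt{-46 - 696} = \sqrt{-742} = i \sqrt{742} \approx 27.24 i$)
$G b{\left(6 \right)} = i \sqrt{742} \cdot 4 \cdot 6 = i \sqrt{742} \cdot 24 = 24 i \sqrt{742}$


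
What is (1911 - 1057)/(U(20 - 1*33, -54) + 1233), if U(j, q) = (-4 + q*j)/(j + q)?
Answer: 57218/81913 ≈ 0.69852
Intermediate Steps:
U(j, q) = (-4 + j*q)/(j + q)
(1911 - 1057)/(U(20 - 1*33, -54) + 1233) = (1911 - 1057)/((-4 + (20 - 1*33)*(-54))/((20 - 1*33) - 54) + 1233) = 854/((-4 + (20 - 33)*(-54))/((20 - 33) - 54) + 1233) = 854/((-4 - 13*(-54))/(-13 - 54) + 1233) = 854/((-4 + 702)/(-67) + 1233) = 854/(-1/67*698 + 1233) = 854/(-698/67 + 1233) = 854/(81913/67) = 854*(67/81913) = 57218/81913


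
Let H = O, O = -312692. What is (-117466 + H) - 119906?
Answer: -550064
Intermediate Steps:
H = -312692
(-117466 + H) - 119906 = (-117466 - 312692) - 119906 = -430158 - 119906 = -550064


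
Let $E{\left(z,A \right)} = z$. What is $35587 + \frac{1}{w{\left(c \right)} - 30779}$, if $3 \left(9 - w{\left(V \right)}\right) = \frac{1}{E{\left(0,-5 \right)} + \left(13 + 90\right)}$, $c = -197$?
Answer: $\frac{338358740188}{9507931} \approx 35587.0$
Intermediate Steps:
$w{\left(V \right)} = \frac{2780}{309}$ ($w{\left(V \right)} = 9 - \frac{1}{3 \left(0 + \left(13 + 90\right)\right)} = 9 - \frac{1}{3 \left(0 + 103\right)} = 9 - \frac{1}{3 \cdot 103} = 9 - \frac{1}{309} = \frac{2780}{309}$)
$35587 + \frac{1}{w{\left(c \right)} - 30779} = 35587 + \frac{1}{\frac{2780}{309} - 30779} = 35587 + \frac{1}{- \frac{9507931}{309}} = 35587 - \frac{309}{9507931} = \frac{338358740188}{9507931}$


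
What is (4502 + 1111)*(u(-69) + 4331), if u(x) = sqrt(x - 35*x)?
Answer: 24309903 + 5613*sqrt(2346) ≈ 2.4582e+7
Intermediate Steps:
u(x) = sqrt(34)*sqrt(-x) (u(x) = sqrt(-34*x) = sqrt(34)*sqrt(-x))
(4502 + 1111)*(u(-69) + 4331) = (4502 + 1111)*(sqrt(34)*sqrt(-1*(-69)) + 4331) = 5613*(sqrt(34)*sqrt(69) + 4331) = 5613*(sqrt(2346) + 4331) = 5613*(4331 + sqrt(2346)) = 24309903 + 5613*sqrt(2346)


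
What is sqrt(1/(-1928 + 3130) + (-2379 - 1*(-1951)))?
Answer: I*sqrt(618374910)/1202 ≈ 20.688*I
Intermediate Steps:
sqrt(1/(-1928 + 3130) + (-2379 - 1*(-1951))) = sqrt(1/1202 + (-2379 + 1951)) = sqrt(1/1202 - 428) = sqrt(-514455/1202) = I*sqrt(618374910)/1202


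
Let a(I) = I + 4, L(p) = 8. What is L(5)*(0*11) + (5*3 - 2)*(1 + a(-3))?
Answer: 26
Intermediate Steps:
a(I) = 4 + I
L(5)*(0*11) + (5*3 - 2)*(1 + a(-3)) = 8*(0*11) + (5*3 - 2)*(1 + (4 - 3)) = 8*0 + (15 - 2)*(1 + 1) = 0 + 13*2 = 0 + 26 = 26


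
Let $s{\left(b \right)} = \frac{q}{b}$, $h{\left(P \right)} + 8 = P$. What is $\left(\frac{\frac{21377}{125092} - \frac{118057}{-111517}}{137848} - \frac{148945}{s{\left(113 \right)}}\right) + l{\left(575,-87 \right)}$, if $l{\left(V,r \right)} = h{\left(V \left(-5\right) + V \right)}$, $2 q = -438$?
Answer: $\frac{31393022547114450213083}{421129047535841568} \approx 74545.0$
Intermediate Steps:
$q = -219$ ($q = \frac{1}{2} \left(-438\right) = -219$)
$h{\left(P \right)} = -8 + P$
$s{\left(b \right)} = - \frac{219}{b}$
$l{\left(V,r \right)} = -8 - 4 V$ ($l{\left(V,r \right)} = -8 + \left(V \left(-5\right) + V\right) = -8 + \left(- 5 V + V\right) = -8 - 4 V$)
$\left(\frac{\frac{21377}{125092} - \frac{118057}{-111517}}{137848} - \frac{148945}{s{\left(113 \right)}}\right) + l{\left(575,-87 \right)} = \left(\frac{\frac{21377}{125092} - \frac{118057}{-111517}}{137848} - \frac{148945}{\left(-219\right) \frac{1}{113}}\right) - 2308 = \left(\left(21377 \cdot \frac{1}{125092} - - \frac{118057}{111517}\right) \frac{1}{137848} - \frac{148945}{\left(-219\right) \frac{1}{113}}\right) - 2308 = \left(\left(\frac{21377}{125092} + \frac{118057}{111517}\right) \frac{1}{137848} - \frac{148945}{- \frac{219}{113}}\right) - 2308 = \left(\frac{17151885153}{13949884564} \cdot \frac{1}{137848} - - \frac{16830785}{219}\right) - 2308 = \left(\frac{17151885153}{1922963687378272} + \frac{16830785}{219}\right) - 2308 = \frac{32364988388827172552027}{421129047535841568} - 2308 = \frac{31393022547114450213083}{421129047535841568}$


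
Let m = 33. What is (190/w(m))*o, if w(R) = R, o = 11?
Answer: 190/3 ≈ 63.333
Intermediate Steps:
(190/w(m))*o = (190/33)*11 = 190/3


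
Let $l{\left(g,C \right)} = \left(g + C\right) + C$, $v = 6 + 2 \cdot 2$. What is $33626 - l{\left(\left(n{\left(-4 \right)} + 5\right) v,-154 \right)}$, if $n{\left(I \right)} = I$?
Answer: $33924$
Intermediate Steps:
$v = 10$ ($v = 6 + 4 = 10$)
$l{\left(g,C \right)} = g + 2 C$ ($l{\left(g,C \right)} = \left(C + g\right) + C = g + 2 C$)
$33626 - l{\left(\left(n{\left(-4 \right)} + 5\right) v,-154 \right)} = 33626 - \left(\left(-4 + 5\right) 10 + 2 \left(-154\right)\right) = 33626 - \left(1 \cdot 10 - 308\right) = 33626 - \left(10 - 308\right) = 33626 - -298 = 33626 + 298 = 33924$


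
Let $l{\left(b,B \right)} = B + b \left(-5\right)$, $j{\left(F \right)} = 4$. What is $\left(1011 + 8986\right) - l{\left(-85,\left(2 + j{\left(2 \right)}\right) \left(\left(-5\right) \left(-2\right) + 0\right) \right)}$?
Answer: $9512$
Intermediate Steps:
$l{\left(b,B \right)} = B - 5 b$
$\left(1011 + 8986\right) - l{\left(-85,\left(2 + j{\left(2 \right)}\right) \left(\left(-5\right) \left(-2\right) + 0\right) \right)} = \left(1011 + 8986\right) - \left(\left(2 + 4\right) \left(\left(-5\right) \left(-2\right) + 0\right) - -425\right) = 9997 - \left(6 \left(10 + 0\right) + 425\right) = 9997 - \left(6 \cdot 10 + 425\right) = 9997 - \left(60 + 425\right) = 9997 - 485 = 9512$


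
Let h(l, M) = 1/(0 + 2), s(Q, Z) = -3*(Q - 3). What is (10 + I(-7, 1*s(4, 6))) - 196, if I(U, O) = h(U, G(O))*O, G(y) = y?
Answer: -375/2 ≈ -187.50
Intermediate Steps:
s(Q, Z) = 9 - 3*Q (s(Q, Z) = -3*(-3 + Q) = 9 - 3*Q)
h(l, M) = ½ (h(l, M) = 1/2 = ½)
I(U, O) = O/2
(10 + I(-7, 1*s(4, 6))) - 196 = (10 + (1*(9 - 3*4))/2) - 196 = (10 + (1*(9 - 12))/2) - 196 = (10 + (1*(-3))/2) - 196 = (10 + (½)*(-3)) - 196 = (10 - 3/2) - 196 = 17/2 - 196 = -375/2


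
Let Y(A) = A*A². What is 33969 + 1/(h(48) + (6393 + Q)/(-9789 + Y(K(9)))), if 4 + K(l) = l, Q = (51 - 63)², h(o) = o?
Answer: 15535222279/457335 ≈ 33969.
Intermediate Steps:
Q = 144 (Q = (-12)² = 144)
K(l) = -4 + l
Y(A) = A³
33969 + 1/(h(48) + (6393 + Q)/(-9789 + Y(K(9)))) = 33969 + 1/(48 + (6393 + 144)/(-9789 + (-4 + 9)³)) = 33969 + 1/(48 + 6537/(-9789 + 5³)) = 33969 + 1/(48 + 6537/(-9789 + 125)) = 33969 + 1/(48 + 6537/(-9664)) = 33969 + 1/(48 + 6537*(-1/9664)) = 33969 + 1/(48 - 6537/9664) = 33969 + 1/(457335/9664) = 33969 + 9664/457335 = 15535222279/457335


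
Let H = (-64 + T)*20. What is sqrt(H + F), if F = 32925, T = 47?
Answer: 7*sqrt(665) ≈ 180.51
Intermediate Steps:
H = -340 (H = (-64 + 47)*20 = -17*20 = -340)
sqrt(H + F) = sqrt(-340 + 32925) = sqrt(32585) = 7*sqrt(665)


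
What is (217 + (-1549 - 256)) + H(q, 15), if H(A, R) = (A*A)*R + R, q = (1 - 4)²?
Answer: -358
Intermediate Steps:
q = 9 (q = (-3)² = 9)
H(A, R) = R + R*A² (H(A, R) = A²*R + R = R*A² + R = R + R*A²)
(217 + (-1549 - 256)) + H(q, 15) = (217 + (-1549 - 256)) + 15*(1 + 9²) = (217 - 1805) + 15*(1 + 81) = -1588 + 15*82 = -1588 + 1230 = -358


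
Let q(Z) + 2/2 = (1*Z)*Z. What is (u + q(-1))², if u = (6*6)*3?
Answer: 11664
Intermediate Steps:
q(Z) = -1 + Z² (q(Z) = -1 + (1*Z)*Z = -1 + Z*Z = -1 + Z²)
u = 108 (u = 36*3 = 108)
(u + q(-1))² = (108 + (-1 + (-1)²))² = (108 + (-1 + 1))² = (108 + 0)² = 108² = 11664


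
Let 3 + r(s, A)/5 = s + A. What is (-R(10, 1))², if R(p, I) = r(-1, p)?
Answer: 900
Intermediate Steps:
r(s, A) = -15 + 5*A + 5*s (r(s, A) = -15 + 5*(s + A) = -15 + 5*(A + s) = -15 + (5*A + 5*s) = -15 + 5*A + 5*s)
R(p, I) = -20 + 5*p (R(p, I) = -15 + 5*p + 5*(-1) = -15 + 5*p - 5 = -20 + 5*p)
(-R(10, 1))² = (-(-20 + 5*10))² = (-(-20 + 50))² = (-1*30)² = (-30)² = 900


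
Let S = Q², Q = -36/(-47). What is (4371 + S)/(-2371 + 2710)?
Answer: 3218945/249617 ≈ 12.896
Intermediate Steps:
Q = 36/47 (Q = -36*(-1/47) = 36/47 ≈ 0.76596)
S = 1296/2209 (S = (36/47)² = 1296/2209 ≈ 0.58669)
(4371 + S)/(-2371 + 2710) = (4371 + 1296/2209)/(-2371 + 2710) = (9656835/2209)/339 = (9656835/2209)*(1/339) = 3218945/249617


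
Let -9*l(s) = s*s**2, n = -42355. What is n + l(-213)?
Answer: 1031378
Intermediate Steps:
l(s) = -s**3/9 (l(s) = -s*s**2/9 = -s**3/9)
n + l(-213) = -42355 - 1/9*(-213)**3 = -42355 - 1/9*(-9663597) = -42355 + 1073733 = 1031378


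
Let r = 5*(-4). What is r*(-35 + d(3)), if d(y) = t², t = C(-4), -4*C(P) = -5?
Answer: 2675/4 ≈ 668.75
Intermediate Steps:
C(P) = 5/4 (C(P) = -¼*(-5) = 5/4)
t = 5/4 ≈ 1.2500
d(y) = 25/16 (d(y) = (5/4)² = 25/16)
r = -20
r*(-35 + d(3)) = -20*(-35 + 25/16) = -20*(-535/16) = 2675/4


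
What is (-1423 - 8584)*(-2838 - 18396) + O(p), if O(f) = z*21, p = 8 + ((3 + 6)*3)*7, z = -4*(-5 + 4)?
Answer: 212488722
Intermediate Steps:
z = 4 (z = -4*(-1) = 4)
p = 197 (p = 8 + (9*3)*7 = 8 + 27*7 = 8 + 189 = 197)
O(f) = 84 (O(f) = 4*21 = 84)
(-1423 - 8584)*(-2838 - 18396) + O(p) = (-1423 - 8584)*(-2838 - 18396) + 84 = -10007*(-21234) + 84 = 212488638 + 84 = 212488722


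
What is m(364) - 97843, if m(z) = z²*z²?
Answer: 17555092173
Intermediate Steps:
m(z) = z⁴
m(364) - 97843 = 364⁴ - 97843 = 17555190016 - 97843 = 17555092173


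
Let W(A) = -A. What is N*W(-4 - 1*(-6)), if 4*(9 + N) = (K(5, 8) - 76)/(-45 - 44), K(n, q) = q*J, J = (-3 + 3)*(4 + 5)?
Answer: 1564/89 ≈ 17.573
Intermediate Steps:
J = 0 (J = 0*9 = 0)
K(n, q) = 0 (K(n, q) = q*0 = 0)
N = -782/89 (N = -9 + ((0 - 76)/(-45 - 44))/4 = -9 + (-76/(-89))/4 = -9 + (-76*(-1/89))/4 = -9 + (¼)*(76/89) = -9 + 19/89 = -782/89 ≈ -8.7865)
N*W(-4 - 1*(-6)) = -(-782)*(-4 - 1*(-6))/89 = -(-782)*(-4 + 6)/89 = -(-782)*2/89 = -782/89*(-2) = 1564/89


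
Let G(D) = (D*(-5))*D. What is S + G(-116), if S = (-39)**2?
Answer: -65759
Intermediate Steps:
S = 1521
G(D) = -5*D**2 (G(D) = (-5*D)*D = -5*D**2)
S + G(-116) = 1521 - 5*(-116)**2 = 1521 - 5*13456 = 1521 - 67280 = -65759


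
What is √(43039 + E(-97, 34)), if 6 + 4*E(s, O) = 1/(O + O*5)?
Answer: √1791048651/204 ≈ 207.45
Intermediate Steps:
E(s, O) = -3/2 + 1/(24*O) (E(s, O) = -3/2 + 1/(4*(O + O*5)) = -3/2 + 1/(4*(O + 5*O)) = -3/2 + 1/(4*((6*O))) = -3/2 + (1/(6*O))/4 = -3/2 + 1/(24*O))
√(43039 + E(-97, 34)) = √(43039 + (1/24)*(1 - 36*34)/34) = √(43039 + (1/24)*(1/34)*(1 - 1224)) = √(43039 + (1/24)*(1/34)*(-1223)) = √(43039 - 1223/816) = √(35118601/816) = √1791048651/204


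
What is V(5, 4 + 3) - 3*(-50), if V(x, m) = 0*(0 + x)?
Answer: 150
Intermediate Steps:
V(x, m) = 0 (V(x, m) = 0*x = 0)
V(5, 4 + 3) - 3*(-50) = 0 - 3*(-50) = 0 + 150 = 150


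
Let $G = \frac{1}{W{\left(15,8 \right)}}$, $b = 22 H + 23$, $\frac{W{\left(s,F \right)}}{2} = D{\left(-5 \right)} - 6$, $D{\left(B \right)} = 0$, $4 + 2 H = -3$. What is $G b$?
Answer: $\frac{9}{2} \approx 4.5$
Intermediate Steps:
$H = - \frac{7}{2}$ ($H = -2 + \frac{1}{2} \left(-3\right) = -2 - \frac{3}{2} = - \frac{7}{2} \approx -3.5$)
$W{\left(s,F \right)} = -12$ ($W{\left(s,F \right)} = 2 \left(0 - 6\right) = 2 \left(-6\right) = -12$)
$b = -54$ ($b = 22 \left(- \frac{7}{2}\right) + 23 = -77 + 23 = -54$)
$G = - \frac{1}{12}$ ($G = \frac{1}{-12} = - \frac{1}{12} \approx -0.083333$)
$G b = \left(- \frac{1}{12}\right) \left(-54\right) = \frac{9}{2}$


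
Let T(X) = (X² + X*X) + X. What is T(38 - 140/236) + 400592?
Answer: 1404332663/3481 ≈ 4.0343e+5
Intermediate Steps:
T(X) = X + 2*X² (T(X) = (X² + X²) + X = 2*X² + X = X + 2*X²)
T(38 - 140/236) + 400592 = (38 - 140/236)*(1 + 2*(38 - 140/236)) + 400592 = (38 - 1*35/59)*(1 + 2*(38 - 1*35/59)) + 400592 = (38 - 35/59)*(1 + 2*(38 - 35/59)) + 400592 = 2207*(1 + 2*(2207/59))/59 + 400592 = 2207*(1 + 4414/59)/59 + 400592 = (2207/59)*(4473/59) + 400592 = 9871911/3481 + 400592 = 1404332663/3481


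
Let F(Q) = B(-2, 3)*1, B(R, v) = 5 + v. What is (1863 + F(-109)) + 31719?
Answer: 33590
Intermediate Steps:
F(Q) = 8 (F(Q) = (5 + 3)*1 = 8*1 = 8)
(1863 + F(-109)) + 31719 = (1863 + 8) + 31719 = 1871 + 31719 = 33590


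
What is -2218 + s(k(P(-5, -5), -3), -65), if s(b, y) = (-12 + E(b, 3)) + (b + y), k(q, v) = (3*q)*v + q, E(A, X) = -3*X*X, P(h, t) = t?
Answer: -2282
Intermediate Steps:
E(A, X) = -3*X²
k(q, v) = q + 3*q*v (k(q, v) = 3*q*v + q = q + 3*q*v)
s(b, y) = -39 + b + y (s(b, y) = (-12 - 3*3²) + (b + y) = (-12 - 3*9) + (b + y) = (-12 - 27) + (b + y) = -39 + (b + y) = -39 + b + y)
-2218 + s(k(P(-5, -5), -3), -65) = -2218 + (-39 - 5*(1 + 3*(-3)) - 65) = -2218 + (-39 - 5*(1 - 9) - 65) = -2218 + (-39 - 5*(-8) - 65) = -2218 + (-39 + 40 - 65) = -2218 - 64 = -2282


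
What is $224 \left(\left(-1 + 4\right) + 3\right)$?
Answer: $1344$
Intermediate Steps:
$224 \left(\left(-1 + 4\right) + 3\right) = 224 \left(3 + 3\right) = 224 \cdot 6 = 1344$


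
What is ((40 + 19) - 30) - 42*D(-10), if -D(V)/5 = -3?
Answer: -601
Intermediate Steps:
D(V) = 15 (D(V) = -5*(-3) = 15)
((40 + 19) - 30) - 42*D(-10) = ((40 + 19) - 30) - 42*15 = (59 - 30) - 630 = 29 - 630 = -601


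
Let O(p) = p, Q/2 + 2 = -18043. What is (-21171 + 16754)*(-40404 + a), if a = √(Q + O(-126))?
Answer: 178464468 - 26502*I*√1006 ≈ 1.7846e+8 - 8.4058e+5*I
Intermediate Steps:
Q = -36090 (Q = -4 + 2*(-18043) = -4 - 36086 = -36090)
a = 6*I*√1006 (a = √(-36090 - 126) = √(-36216) = 6*I*√1006 ≈ 190.3*I)
(-21171 + 16754)*(-40404 + a) = (-21171 + 16754)*(-40404 + 6*I*√1006) = -4417*(-40404 + 6*I*√1006) = 178464468 - 26502*I*√1006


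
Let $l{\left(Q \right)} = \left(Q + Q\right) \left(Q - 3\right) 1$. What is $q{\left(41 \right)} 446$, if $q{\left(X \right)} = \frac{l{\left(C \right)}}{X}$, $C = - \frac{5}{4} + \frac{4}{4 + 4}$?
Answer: $\frac{10035}{164} \approx 61.189$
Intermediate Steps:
$C = - \frac{3}{4}$ ($C = \left(-5\right) \frac{1}{4} + \frac{4}{8} = - \frac{5}{4} + 4 \cdot \frac{1}{8} = - \frac{5}{4} + \frac{1}{2} = - \frac{3}{4} \approx -0.75$)
$l{\left(Q \right)} = 2 Q \left(-3 + Q\right)$ ($l{\left(Q \right)} = 2 Q \left(-3 + Q\right) 1 = 2 Q \left(-3 + Q\right)$)
$q{\left(X \right)} = \frac{45}{8 X}$ ($q{\left(X \right)} = \frac{2 \left(- \frac{3}{4}\right) \left(-3 - \frac{3}{4}\right)}{X} = \frac{2 \left(- \frac{3}{4}\right) \left(- \frac{15}{4}\right)}{X} = \frac{45}{8 X}$)
$q{\left(41 \right)} 446 = \frac{45}{8 \cdot 41} \cdot 446 = \frac{45}{8} \cdot \frac{1}{41} \cdot 446 = \frac{45}{328} \cdot 446 = \frac{10035}{164}$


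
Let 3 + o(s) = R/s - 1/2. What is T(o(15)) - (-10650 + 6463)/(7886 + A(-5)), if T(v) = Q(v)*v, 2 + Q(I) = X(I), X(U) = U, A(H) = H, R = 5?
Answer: 1597547/94572 ≈ 16.892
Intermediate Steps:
o(s) = -7/2 + 5/s (o(s) = -3 + (5/s - 1/2) = -3 + (5/s - 1*½) = -3 + (5/s - ½) = -3 + (-½ + 5/s) = -7/2 + 5/s)
Q(I) = -2 + I
T(v) = v*(-2 + v) (T(v) = (-2 + v)*v = v*(-2 + v))
T(o(15)) - (-10650 + 6463)/(7886 + A(-5)) = (-7/2 + 5/15)*(-2 + (-7/2 + 5/15)) - (-10650 + 6463)/(7886 - 5) = (-7/2 + 5*(1/15))*(-2 + (-7/2 + 5*(1/15))) - (-4187)/7881 = (-7/2 + ⅓)*(-2 + (-7/2 + ⅓)) - (-4187)/7881 = -19*(-2 - 19/6)/6 - 1*(-4187/7881) = -19/6*(-31/6) + 4187/7881 = 589/36 + 4187/7881 = 1597547/94572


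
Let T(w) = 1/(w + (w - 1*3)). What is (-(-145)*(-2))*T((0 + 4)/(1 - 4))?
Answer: 870/17 ≈ 51.176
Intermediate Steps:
T(w) = 1/(-3 + 2*w) (T(w) = 1/(w + (w - 3)) = 1/(w + (-3 + w)) = 1/(-3 + 2*w))
(-(-145)*(-2))*T((0 + 4)/(1 - 4)) = (-(-145)*(-2))/(-3 + 2*((0 + 4)/(1 - 4))) = (-29*10)/(-3 + 2*(4/(-3))) = -290/(-3 + 2*(4*(-⅓))) = -290/(-3 + 2*(-4/3)) = -290/(-3 - 8/3) = -290/(-17/3) = -290*(-3/17) = 870/17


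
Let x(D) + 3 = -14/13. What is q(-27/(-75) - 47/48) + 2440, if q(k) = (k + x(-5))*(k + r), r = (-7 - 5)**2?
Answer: 33072076237/18720000 ≈ 1766.7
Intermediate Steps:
x(D) = -53/13 (x(D) = -3 - 14/13 = -53/13)
r = 144 (r = (-12)**2 = 144)
q(k) = (144 + k)*(-53/13 + k) (q(k) = (k - 53/13)*(k + 144) = (-53/13 + k)*(144 + k) = (144 + k)*(-53/13 + k))
q(-27/(-75) - 47/48) + 2440 = (-7632/13 + (-27/(-75) - 47/48)**2 + 1819*(-27/(-75) - 47/48)/13) + 2440 = (-7632/13 + (-27*(-1/75) - 47*1/48)**2 + 1819*(-27*(-1/75) - 47*1/48)/13) + 2440 = (-7632/13 + (9/25 - 47/48)**2 + 1819*(9/25 - 47/48)/13) + 2440 = (-7632/13 + (-743/1200)**2 + (1819/13)*(-743/1200)) + 2440 = (-7632/13 + 552049/1440000 - 1351517/15600) + 2440 = -12604723763/18720000 + 2440 = 33072076237/18720000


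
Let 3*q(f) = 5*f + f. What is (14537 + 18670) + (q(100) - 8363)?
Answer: 25044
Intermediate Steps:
q(f) = 2*f (q(f) = (5*f + f)/3 = (6*f)/3 = 2*f)
(14537 + 18670) + (q(100) - 8363) = (14537 + 18670) + (2*100 - 8363) = 33207 + (200 - 8363) = 33207 - 8163 = 25044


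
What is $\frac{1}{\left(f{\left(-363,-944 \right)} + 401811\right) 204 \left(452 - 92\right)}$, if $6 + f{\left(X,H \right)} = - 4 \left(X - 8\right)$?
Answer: $\frac{1}{29617544160} \approx 3.3764 \cdot 10^{-11}$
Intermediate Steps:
$f{\left(X,H \right)} = 26 - 4 X$ ($f{\left(X,H \right)} = -6 - 4 \left(X - 8\right) = -6 - 4 \left(-8 + X\right) = -6 - \left(-32 + 4 X\right) = 26 - 4 X$)
$\frac{1}{\left(f{\left(-363,-944 \right)} + 401811\right) 204 \left(452 - 92\right)} = \frac{1}{\left(\left(26 - -1452\right) + 401811\right) 204 \left(452 - 92\right)} = \frac{1}{\left(\left(26 + 1452\right) + 401811\right) 204 \cdot 360} = \frac{1}{\left(1478 + 401811\right) 73440} = \frac{1}{403289} \cdot \frac{1}{73440} = \frac{1}{29617544160}$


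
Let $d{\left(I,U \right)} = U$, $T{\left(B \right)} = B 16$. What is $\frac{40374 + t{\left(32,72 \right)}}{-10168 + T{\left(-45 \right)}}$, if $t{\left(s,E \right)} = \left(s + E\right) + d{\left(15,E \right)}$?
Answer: $- \frac{20275}{5444} \approx -3.7243$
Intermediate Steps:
$T{\left(B \right)} = 16 B$
$t{\left(s,E \right)} = s + 2 E$ ($t{\left(s,E \right)} = \left(s + E\right) + E = \left(E + s\right) + E = s + 2 E$)
$\frac{40374 + t{\left(32,72 \right)}}{-10168 + T{\left(-45 \right)}} = \frac{40374 + \left(32 + 2 \cdot 72\right)}{-10168 + 16 \left(-45\right)} = \frac{40374 + \left(32 + 144\right)}{-10168 - 720} = \frac{40374 + 176}{-10888} = 40550 \left(- \frac{1}{10888}\right) = - \frac{20275}{5444}$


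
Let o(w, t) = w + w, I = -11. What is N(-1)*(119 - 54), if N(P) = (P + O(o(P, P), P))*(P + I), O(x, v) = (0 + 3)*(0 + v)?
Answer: 3120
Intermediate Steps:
o(w, t) = 2*w
O(x, v) = 3*v
N(P) = 4*P*(-11 + P) (N(P) = (P + 3*P)*(P - 11) = (4*P)*(-11 + P) = 4*P*(-11 + P))
N(-1)*(119 - 54) = (4*(-1)*(-11 - 1))*(119 - 54) = (4*(-1)*(-12))*65 = 48*65 = 3120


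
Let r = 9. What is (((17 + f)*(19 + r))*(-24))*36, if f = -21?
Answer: 96768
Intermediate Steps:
(((17 + f)*(19 + r))*(-24))*36 = (((17 - 21)*(19 + 9))*(-24))*36 = (-4*28*(-24))*36 = -112*(-24)*36 = 2688*36 = 96768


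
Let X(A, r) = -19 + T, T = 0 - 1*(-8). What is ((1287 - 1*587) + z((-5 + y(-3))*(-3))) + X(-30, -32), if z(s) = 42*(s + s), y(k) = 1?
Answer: 1697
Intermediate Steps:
T = 8 (T = 0 + 8 = 8)
X(A, r) = -11 (X(A, r) = -19 + 8 = -11)
z(s) = 84*s (z(s) = 42*(2*s) = 84*s)
((1287 - 1*587) + z((-5 + y(-3))*(-3))) + X(-30, -32) = ((1287 - 1*587) + 84*((-5 + 1)*(-3))) - 11 = ((1287 - 587) + 84*(-4*(-3))) - 11 = (700 + 84*12) - 11 = (700 + 1008) - 11 = 1708 - 11 = 1697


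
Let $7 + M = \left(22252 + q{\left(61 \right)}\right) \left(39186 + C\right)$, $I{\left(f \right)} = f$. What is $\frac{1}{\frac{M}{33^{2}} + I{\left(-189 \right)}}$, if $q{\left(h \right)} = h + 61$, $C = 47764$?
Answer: $\frac{1089}{1945213472} \approx 5.5984 \cdot 10^{-7}$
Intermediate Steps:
$q{\left(h \right)} = 61 + h$
$M = 1945419293$ ($M = -7 + \left(22252 + \left(61 + 61\right)\right) \left(39186 + 47764\right) = -7 + \left(22252 + 122\right) 86950 = -7 + 22374 \cdot 86950 = -7 + 1945419300 = 1945419293$)
$\frac{1}{\frac{M}{33^{2}} + I{\left(-189 \right)}} = \frac{1}{\frac{1945419293}{33^{2}} - 189} = \frac{1}{\frac{1945419293}{1089} - 189} = \frac{1}{\frac{1945213472}{1089}} = \frac{1089}{1945213472}$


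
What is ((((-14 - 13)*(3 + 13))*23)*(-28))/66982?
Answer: 139104/33491 ≈ 4.1535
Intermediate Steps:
((((-14 - 13)*(3 + 13))*23)*(-28))/66982 = ((-27*16*23)*(-28))*(1/66982) = (-432*23*(-28))*(1/66982) = -9936*(-28)*(1/66982) = 278208*(1/66982) = 139104/33491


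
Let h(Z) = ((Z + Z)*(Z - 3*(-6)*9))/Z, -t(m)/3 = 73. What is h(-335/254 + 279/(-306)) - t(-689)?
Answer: 1162705/2159 ≈ 538.54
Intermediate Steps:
t(m) = -219 (t(m) = -3*73 = -219)
h(Z) = 324 + 2*Z (h(Z) = ((2*Z)*(Z + 18*9))/Z = ((2*Z)*(Z + 162))/Z = ((2*Z)*(162 + Z))/Z = (2*Z*(162 + Z))/Z = 324 + 2*Z)
h(-335/254 + 279/(-306)) - t(-689) = (324 + 2*(-335/254 + 279/(-306))) - 1*(-219) = (324 + 2*(-335*1/254 + 279*(-1/306))) + 219 = (324 + 2*(-335/254 - 31/34)) + 219 = (324 + 2*(-4816/2159)) + 219 = (324 - 9632/2159) + 219 = 689884/2159 + 219 = 1162705/2159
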